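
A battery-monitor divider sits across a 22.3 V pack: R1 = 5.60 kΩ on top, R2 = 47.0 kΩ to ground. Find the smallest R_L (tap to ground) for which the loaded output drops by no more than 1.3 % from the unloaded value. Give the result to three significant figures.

R_L(min) ≈ 380 kΩ

Output resistance R_th = R1‖R2 = (5.60 × 47.0)/52.60 = 5.004 kΩ.
The fractional drop is R_th/(R_th + R_L); requiring this ≤ 0.0130 gives R_L ≥ R_th(1/0.0130 − 1) = 5.004 × 75.92 = 380 kΩ.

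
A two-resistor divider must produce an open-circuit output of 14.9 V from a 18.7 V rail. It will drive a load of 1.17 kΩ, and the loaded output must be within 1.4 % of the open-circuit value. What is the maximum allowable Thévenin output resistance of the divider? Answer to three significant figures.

R_th ≤ 16.6 Ω

Loading drop = R_th/(R_th + R_L) ≤ 0.0140, so R_th ≤ R_L · ε/(1−ε) = 1.17 kΩ × 0.0140/0.9860 = 16.6 Ω.
(Any R1, R2 with R2/(R1+R2) = 0.797 and R1‖R2 ≤ 16.6 Ω will meet the spec.)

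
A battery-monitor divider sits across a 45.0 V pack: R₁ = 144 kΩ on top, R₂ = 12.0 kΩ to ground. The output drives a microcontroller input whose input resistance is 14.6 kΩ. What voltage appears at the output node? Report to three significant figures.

V_out ≈ 1.97 V

The load sits in parallel with R₂: R₂‖R_L = (12.0 × 14.6) / (12.0 + 14.6) = 6.586 kΩ.
V_out = 45.0 × 6.586 / (144 + 6.586) = 45.0 × 6.586/150.6 = 1.97 V.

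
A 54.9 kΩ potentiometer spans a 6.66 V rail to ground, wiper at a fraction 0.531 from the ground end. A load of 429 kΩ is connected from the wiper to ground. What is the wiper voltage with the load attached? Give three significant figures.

V ≈ 3.43 V

The wiper splits the pot into (1−α)R = 25.75 kΩ above and αR = 29.15 kΩ below.
Lower section ‖ load = 27.30 kΩ.
V_wiper = 6.66 × 27.30/(25.75 + 27.30) = 3.43 V.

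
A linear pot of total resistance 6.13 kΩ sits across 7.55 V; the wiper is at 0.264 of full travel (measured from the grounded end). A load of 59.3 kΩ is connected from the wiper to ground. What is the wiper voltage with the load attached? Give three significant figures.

The wiper splits the pot into (1−α)R = 4.512 kΩ above and αR = 1.618 kΩ below.
Lower section ‖ load = 1.575 kΩ.
V_wiper = 7.55 × 1.575/(4.512 + 1.575) = 1.95 V.

V ≈ 1.95 V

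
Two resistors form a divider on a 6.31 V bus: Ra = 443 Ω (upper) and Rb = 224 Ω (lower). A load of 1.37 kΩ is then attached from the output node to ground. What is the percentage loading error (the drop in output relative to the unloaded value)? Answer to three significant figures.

The divider's output (Thévenin) resistance is Ra‖Rb = 148.8 Ω.
Fractional drop under load = R_th/(R_th + R_L) = 148.8 / (148.8 + 1370) = 0.09796.
So the output falls by 9.80 %.

9.80 %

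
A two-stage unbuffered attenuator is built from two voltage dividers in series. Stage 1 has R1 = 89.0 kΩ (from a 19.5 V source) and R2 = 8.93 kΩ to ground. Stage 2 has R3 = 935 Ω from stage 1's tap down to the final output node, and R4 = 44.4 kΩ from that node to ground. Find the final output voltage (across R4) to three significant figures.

Stage 2 presents R3+R4 = 45340 Ω as a load on stage 1's tap.
Stage 1's lower leg becomes R2‖(R3+R4) = 7460 Ω, so V_mid = 19.5 × 7460/96460 = 1.508 V.
Stage 2 is itself unloaded: V_out = V_mid × R4/(R3+R4) = 1.508 × 44400/45340 = 1.48 V.

V_out ≈ 1.48 V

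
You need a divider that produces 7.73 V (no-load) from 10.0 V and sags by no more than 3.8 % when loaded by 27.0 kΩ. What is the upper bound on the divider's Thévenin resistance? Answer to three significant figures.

R_th ≤ 1.07 kΩ

Loading drop = R_th/(R_th + R_L) ≤ 0.0380, so R_th ≤ R_L · ε/(1−ε) = 27.0 kΩ × 0.0380/0.9620 = 1.07 kΩ.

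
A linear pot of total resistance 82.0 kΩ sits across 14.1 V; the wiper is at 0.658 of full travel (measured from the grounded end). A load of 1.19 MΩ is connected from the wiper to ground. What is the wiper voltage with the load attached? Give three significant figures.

V ≈ 9.14 V

The wiper splits the pot into (1−α)R = 28.04 kΩ above and αR = 53.96 kΩ below.
Lower section ‖ load = 51.62 kΩ.
V_wiper = 14.1 × 51.62/(28.04 + 51.62) = 9.14 V.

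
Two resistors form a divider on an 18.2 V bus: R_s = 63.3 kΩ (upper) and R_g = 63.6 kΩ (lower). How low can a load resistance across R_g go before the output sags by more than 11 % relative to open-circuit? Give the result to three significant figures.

Output resistance R_th = R_s‖R_g = (63.3 × 63.6)/126.9 = 31.72 kΩ.
The fractional drop is R_th/(R_th + R_L); requiring this ≤ 0.110 gives R_L ≥ R_th(1/0.110 − 1) = 31.72 × 8.091 = 257 kΩ.

R_L(min) ≈ 257 kΩ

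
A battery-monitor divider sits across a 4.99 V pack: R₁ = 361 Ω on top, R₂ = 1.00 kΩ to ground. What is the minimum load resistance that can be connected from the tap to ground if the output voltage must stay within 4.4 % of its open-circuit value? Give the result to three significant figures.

Output resistance R_th = R₁‖R₂ = (361 × 1000)/1361 = 265.2 Ω.
The fractional drop is R_th/(R_th + R_L); requiring this ≤ 0.0440 gives R_L ≥ R_th(1/0.0440 − 1) = 265.2 × 21.73 = 5.76 kΩ.

R_L(min) ≈ 5.76 kΩ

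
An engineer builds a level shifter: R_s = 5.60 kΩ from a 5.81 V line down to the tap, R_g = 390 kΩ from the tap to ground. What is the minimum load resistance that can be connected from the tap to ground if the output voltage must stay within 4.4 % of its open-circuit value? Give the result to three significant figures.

Output resistance R_th = R_s‖R_g = (5.60 × 390)/395.6 = 5.521 kΩ.
The fractional drop is R_th/(R_th + R_L); requiring this ≤ 0.0440 gives R_L ≥ R_th(1/0.0440 − 1) = 5.521 × 21.73 = 120 kΩ.

R_L(min) ≈ 120 kΩ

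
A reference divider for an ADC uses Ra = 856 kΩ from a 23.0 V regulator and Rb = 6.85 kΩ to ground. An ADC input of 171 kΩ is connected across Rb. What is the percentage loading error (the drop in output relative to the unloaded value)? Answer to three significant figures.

3.82 %

The divider's output (Thévenin) resistance is Ra‖Rb = 6.796 kΩ.
Fractional drop under load = R_th/(R_th + R_L) = 6.796 / (6.796 + 171) = 0.03822.
So the output falls by 3.82 %.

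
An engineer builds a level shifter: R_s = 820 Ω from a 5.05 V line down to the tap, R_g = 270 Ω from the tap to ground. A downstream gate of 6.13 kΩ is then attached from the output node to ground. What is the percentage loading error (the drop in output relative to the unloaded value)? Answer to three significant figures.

The divider's output (Thévenin) resistance is R_s‖R_g = 203.1 Ω.
Fractional drop under load = R_th/(R_th + R_L) = 203.1 / (203.1 + 6130) = 0.03207.
So the output falls by 3.21 %.

3.21 %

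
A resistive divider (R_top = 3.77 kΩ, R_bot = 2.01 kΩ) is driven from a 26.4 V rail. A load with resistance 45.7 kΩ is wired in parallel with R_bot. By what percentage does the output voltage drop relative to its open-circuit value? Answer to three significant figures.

The divider's output (Thévenin) resistance is R_top‖R_bot = 1.311 kΩ.
Fractional drop under load = R_th/(R_th + R_L) = 1.311 / (1.311 + 45.7) = 0.02789.
So the output falls by 2.79 %.

2.79 %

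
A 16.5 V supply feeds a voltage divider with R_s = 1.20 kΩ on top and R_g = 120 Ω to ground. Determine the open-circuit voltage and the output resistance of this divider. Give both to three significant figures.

V_th = 1.50 V, R_th = 109 Ω

V_th is the open-circuit tap voltage: 16.5 × 120/(1200 + 120) = 1.50 V.
With the supply zeroed, R_s and R_g appear in parallel from the tap: R_th = R_s‖R_g = (1200 × 120)/1320 = 109 Ω.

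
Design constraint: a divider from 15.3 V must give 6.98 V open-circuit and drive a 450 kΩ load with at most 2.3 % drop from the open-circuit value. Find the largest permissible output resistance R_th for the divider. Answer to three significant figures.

Loading drop = R_th/(R_th + R_L) ≤ 0.0230, so R_th ≤ R_L · ε/(1−ε) = 450 kΩ × 0.0230/0.9770 = 10.6 kΩ.
(Any R1, R2 with R2/(R1+R2) = 0.456 and R1‖R2 ≤ 10.6 kΩ will meet the spec.)

R_th ≤ 10.6 kΩ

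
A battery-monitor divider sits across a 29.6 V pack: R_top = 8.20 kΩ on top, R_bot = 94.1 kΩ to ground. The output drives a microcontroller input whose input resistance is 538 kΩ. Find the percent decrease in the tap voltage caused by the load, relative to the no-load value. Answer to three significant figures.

The divider's output (Thévenin) resistance is R_top‖R_bot = 7.543 kΩ.
Fractional drop under load = R_th/(R_th + R_L) = 7.543 / (7.543 + 538) = 0.01383.
So the output falls by 1.38 %.

1.38 %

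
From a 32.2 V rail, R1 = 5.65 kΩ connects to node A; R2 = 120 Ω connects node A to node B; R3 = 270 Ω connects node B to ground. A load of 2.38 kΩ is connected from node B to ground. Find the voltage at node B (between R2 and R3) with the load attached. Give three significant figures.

At node B, R3 is in parallel with the load: R3‖R_L = 242.5 Ω.
Below node A the resistance is R2 + (R3‖R_L) = 362.5 Ω, so V_A = 32.2 × 362.5/6012 = 1.941 V.
Then V_B = V_A × (R3‖R_L)/(R2 + R3‖R_L) = 1.941 × 242.5/362.5 = 1.30 V.

V ≈ 1.30 V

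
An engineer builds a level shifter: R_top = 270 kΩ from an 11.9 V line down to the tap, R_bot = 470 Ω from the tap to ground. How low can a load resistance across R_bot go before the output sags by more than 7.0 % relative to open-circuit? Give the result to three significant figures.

R_L(min) ≈ 6.23 kΩ

Output resistance R_th = R_top‖R_bot = (270000 × 470)/270500 = 469.2 Ω.
The fractional drop is R_th/(R_th + R_L); requiring this ≤ 0.0700 gives R_L ≥ R_th(1/0.0700 − 1) = 469.2 × 13.29 = 6.23 kΩ.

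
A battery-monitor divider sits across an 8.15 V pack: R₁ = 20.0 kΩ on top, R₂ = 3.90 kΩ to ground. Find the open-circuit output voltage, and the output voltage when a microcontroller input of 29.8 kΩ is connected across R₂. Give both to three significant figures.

Open-circuit: V = 8.15 × 3.90/(20.0 + 3.90) = 1.33 V.
With the load, R₂ becomes R₂‖R_L = 3.449 kΩ, so V = 8.15 × 3.449/23.45 = 1.20 V.

Unloaded: 1.33 V; loaded: 1.20 V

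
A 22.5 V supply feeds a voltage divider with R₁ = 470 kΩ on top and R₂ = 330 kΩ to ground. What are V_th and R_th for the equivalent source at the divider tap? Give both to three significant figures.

V_th is the open-circuit tap voltage: 22.5 × 330/(470 + 330) = 9.28 V.
With the supply zeroed, R₁ and R₂ appear in parallel from the tap: R_th = R₁‖R₂ = (470 × 330)/800.0 = 194 kΩ.

V_th = 9.28 V, R_th = 194 kΩ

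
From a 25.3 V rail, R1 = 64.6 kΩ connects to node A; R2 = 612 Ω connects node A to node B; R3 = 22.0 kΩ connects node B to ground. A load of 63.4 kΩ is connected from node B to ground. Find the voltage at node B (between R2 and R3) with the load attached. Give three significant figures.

At node B, R3 is in parallel with the load: R3‖R_L = 16330 Ω.
Below node A the resistance is R2 + (R3‖R_L) = 16940 Ω, so V_A = 25.3 × 16940/81540 = 5.257 V.
Then V_B = V_A × (R3‖R_L)/(R2 + R3‖R_L) = 5.257 × 16330/16940 = 5.07 V.

V ≈ 5.07 V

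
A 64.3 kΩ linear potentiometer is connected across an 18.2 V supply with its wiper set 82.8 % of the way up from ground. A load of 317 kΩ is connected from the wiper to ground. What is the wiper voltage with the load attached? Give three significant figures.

The wiper splits the pot into (1−α)R = 11.06 kΩ above and αR = 53.24 kΩ below.
Lower section ‖ load = 45.58 kΩ.
V_wiper = 18.2 × 45.58/(11.06 + 45.58) = 14.6 V.

V ≈ 14.6 V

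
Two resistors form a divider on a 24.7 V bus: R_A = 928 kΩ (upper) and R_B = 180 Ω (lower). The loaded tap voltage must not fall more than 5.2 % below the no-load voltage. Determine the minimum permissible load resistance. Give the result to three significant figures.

Output resistance R_th = R_A‖R_B = (928000 × 180)/928200 = 180.0 Ω.
The fractional drop is R_th/(R_th + R_L); requiring this ≤ 0.0520 gives R_L ≥ R_th(1/0.0520 − 1) = 180.0 × 18.23 = 3.28 kΩ.

R_L(min) ≈ 3.28 kΩ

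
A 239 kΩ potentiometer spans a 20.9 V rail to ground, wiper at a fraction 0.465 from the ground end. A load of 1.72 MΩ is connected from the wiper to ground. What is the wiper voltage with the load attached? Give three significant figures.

V ≈ 9.39 V

The wiper splits the pot into (1−α)R = 127.9 kΩ above and αR = 111.1 kΩ below.
Lower section ‖ load = 104.4 kΩ.
V_wiper = 20.9 × 104.4/(127.9 + 104.4) = 9.39 V.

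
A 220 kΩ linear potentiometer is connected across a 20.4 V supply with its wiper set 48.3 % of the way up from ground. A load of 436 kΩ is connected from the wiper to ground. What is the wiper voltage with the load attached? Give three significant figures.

The wiper splits the pot into (1−α)R = 113.7 kΩ above and αR = 106.3 kΩ below.
Lower section ‖ load = 85.44 kΩ.
V_wiper = 20.4 × 85.44/(113.7 + 85.44) = 8.75 V.

V ≈ 8.75 V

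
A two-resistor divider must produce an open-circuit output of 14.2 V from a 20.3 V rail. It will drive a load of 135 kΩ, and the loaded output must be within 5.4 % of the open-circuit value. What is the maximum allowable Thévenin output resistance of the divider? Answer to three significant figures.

Loading drop = R_th/(R_th + R_L) ≤ 0.0540, so R_th ≤ R_L · ε/(1−ε) = 135 kΩ × 0.0540/0.9460 = 7.71 kΩ.

R_th ≤ 7.71 kΩ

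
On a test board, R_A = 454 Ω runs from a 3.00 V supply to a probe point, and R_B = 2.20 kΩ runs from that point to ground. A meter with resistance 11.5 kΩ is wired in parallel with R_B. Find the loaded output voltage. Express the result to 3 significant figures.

The load sits in parallel with R_B: R_B‖R_L = (2200 × 11500) / (2200 + 11500) = 1847 Ω.
V_out = 3.00 × 1847 / (454 + 1847) = 3.00 × 1847/2301 = 2.41 V.

V_out ≈ 2.41 V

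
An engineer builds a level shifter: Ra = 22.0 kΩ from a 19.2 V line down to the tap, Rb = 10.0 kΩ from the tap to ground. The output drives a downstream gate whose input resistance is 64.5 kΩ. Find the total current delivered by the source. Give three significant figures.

Rb‖R_L = 8.658 kΩ, so the source sees Ra + Rb‖R_L = 30.66 kΩ.
I = 19.2 V / 30.66 kΩ = 0.626 mA.

I ≈ 0.626 mA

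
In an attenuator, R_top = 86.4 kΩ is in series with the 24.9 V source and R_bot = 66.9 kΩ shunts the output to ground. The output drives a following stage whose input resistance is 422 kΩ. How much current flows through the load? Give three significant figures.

I_L ≈ 0.0236 mA

R_bot‖R_L = 57.75 kΩ; V_out = 24.9 × 57.75/144.1 = 9.975 V.
I_L = V_out / R_L = 9.975 / 422 kΩ = 0.0236 mA.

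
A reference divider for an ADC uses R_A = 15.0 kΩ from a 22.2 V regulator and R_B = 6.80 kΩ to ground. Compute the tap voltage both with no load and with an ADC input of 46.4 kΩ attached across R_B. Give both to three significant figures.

Unloaded: 6.92 V; loaded: 6.29 V

Open-circuit: V = 22.2 × 6.80/(15.0 + 6.80) = 6.92 V.
With the load, R_B becomes R_B‖R_L = 5.931 kΩ, so V = 22.2 × 5.931/20.93 = 6.29 V.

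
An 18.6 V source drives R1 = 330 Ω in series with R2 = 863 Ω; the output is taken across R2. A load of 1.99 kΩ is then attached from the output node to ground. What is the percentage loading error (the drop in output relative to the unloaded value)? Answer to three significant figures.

The divider's output (Thévenin) resistance is R1‖R2 = 238.7 Ω.
Fractional drop under load = R_th/(R_th + R_L) = 238.7 / (238.7 + 1990) = 0.1071.
So the output falls by 10.7 %.

10.7 %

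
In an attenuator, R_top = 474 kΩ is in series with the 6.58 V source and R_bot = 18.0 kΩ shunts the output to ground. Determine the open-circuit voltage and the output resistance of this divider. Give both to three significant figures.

V_th is the open-circuit tap voltage: 6.58 × 18.0/(474 + 18.0) = 0.241 V.
With the supply zeroed, R_top and R_bot appear in parallel from the tap: R_th = R_top‖R_bot = (474 × 18.0)/492.0 = 17.3 kΩ.

V_th = 0.241 V, R_th = 17.3 kΩ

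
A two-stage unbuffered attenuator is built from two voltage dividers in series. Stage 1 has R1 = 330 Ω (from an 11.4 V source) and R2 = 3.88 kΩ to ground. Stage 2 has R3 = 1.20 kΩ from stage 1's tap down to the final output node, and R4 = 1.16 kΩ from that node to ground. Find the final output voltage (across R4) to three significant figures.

Stage 2 presents R3+R4 = 2360 Ω as a load on stage 1's tap.
Stage 1's lower leg becomes R2‖(R3+R4) = 1467 Ω, so V_mid = 11.4 × 1467/1797 = 9.307 V.
Stage 2 is itself unloaded: V_out = V_mid × R4/(R3+R4) = 9.307 × 1160/2360 = 4.57 V.

V_out ≈ 4.57 V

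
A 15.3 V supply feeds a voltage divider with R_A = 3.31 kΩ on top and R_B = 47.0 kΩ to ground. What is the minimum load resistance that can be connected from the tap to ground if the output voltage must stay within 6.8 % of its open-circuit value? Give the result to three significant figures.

Output resistance R_th = R_A‖R_B = (3.31 × 47.0)/50.31 = 3.092 kΩ.
The fractional drop is R_th/(R_th + R_L); requiring this ≤ 0.0680 gives R_L ≥ R_th(1/0.0680 − 1) = 3.092 × 13.71 = 42.4 kΩ.

R_L(min) ≈ 42.4 kΩ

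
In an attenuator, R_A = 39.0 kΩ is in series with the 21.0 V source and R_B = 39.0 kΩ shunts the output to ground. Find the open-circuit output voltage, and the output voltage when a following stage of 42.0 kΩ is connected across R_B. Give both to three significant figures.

Unloaded: 10.5 V; loaded: 7.17 V

Open-circuit: V = 21.0 × 39.0/(39.0 + 39.0) = 10.5 V.
With the load, R_B becomes R_B‖R_L = 20.22 kΩ, so V = 21.0 × 20.22/59.22 = 7.17 V.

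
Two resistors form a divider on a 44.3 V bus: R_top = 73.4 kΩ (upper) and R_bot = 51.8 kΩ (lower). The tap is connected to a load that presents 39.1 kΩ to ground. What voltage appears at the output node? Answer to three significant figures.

The load sits in parallel with R_bot: R_bot‖R_L = (51.8 × 39.1) / (51.8 + 39.1) = 22.28 kΩ.
V_out = 44.3 × 22.28 / (73.4 + 22.28) = 44.3 × 22.28/95.68 = 10.3 V.
(Unloaded it would have been 18.3 V.)

V_out ≈ 10.3 V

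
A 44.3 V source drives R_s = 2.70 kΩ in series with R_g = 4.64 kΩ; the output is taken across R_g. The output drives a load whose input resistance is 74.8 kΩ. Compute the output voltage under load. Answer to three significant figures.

V_out ≈ 27.4 V

The load sits in parallel with R_g: R_g‖R_L = (4.64 × 74.8) / (4.64 + 74.8) = 4.369 kΩ.
V_out = 44.3 × 4.369 / (2.70 + 4.369) = 44.3 × 4.369/7.069 = 27.4 V.
(Unloaded it would have been 28.0 V.)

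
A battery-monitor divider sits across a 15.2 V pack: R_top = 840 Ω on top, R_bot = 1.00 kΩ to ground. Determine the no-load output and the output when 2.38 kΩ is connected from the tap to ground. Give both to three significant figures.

Unloaded: 8.26 V; loaded: 6.93 V

Open-circuit: V = 15.2 × 1000/(840 + 1000) = 8.26 V.
With the load, R_bot becomes R_bot‖R_L = 704.1 Ω, so V = 15.2 × 704.1/1544 = 6.93 V.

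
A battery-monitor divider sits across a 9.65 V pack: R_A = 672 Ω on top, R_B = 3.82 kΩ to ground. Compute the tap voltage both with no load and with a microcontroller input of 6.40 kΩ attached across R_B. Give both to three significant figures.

Open-circuit: V = 9.65 × 3820/(672 + 3820) = 8.21 V.
With the load, R_B becomes R_B‖R_L = 2392 Ω, so V = 9.65 × 2392/3064 = 7.53 V.

Unloaded: 8.21 V; loaded: 7.53 V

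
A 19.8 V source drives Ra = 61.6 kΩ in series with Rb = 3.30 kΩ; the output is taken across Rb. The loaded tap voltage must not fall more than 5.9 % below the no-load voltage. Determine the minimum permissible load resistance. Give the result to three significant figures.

Output resistance R_th = Ra‖Rb = (61.6 × 3.30)/64.90 = 3.132 kΩ.
The fractional drop is R_th/(R_th + R_L); requiring this ≤ 0.0590 gives R_L ≥ R_th(1/0.0590 − 1) = 3.132 × 15.95 = 50.0 kΩ.

R_L(min) ≈ 50.0 kΩ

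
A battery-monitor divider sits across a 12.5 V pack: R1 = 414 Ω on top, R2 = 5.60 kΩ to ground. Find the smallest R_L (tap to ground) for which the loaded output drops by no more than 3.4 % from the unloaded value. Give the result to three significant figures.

R_L(min) ≈ 11.0 kΩ

Output resistance R_th = R1‖R2 = (414 × 5600)/6014 = 385.5 Ω.
The fractional drop is R_th/(R_th + R_L); requiring this ≤ 0.0340 gives R_L ≥ R_th(1/0.0340 − 1) = 385.5 × 28.41 = 11.0 kΩ.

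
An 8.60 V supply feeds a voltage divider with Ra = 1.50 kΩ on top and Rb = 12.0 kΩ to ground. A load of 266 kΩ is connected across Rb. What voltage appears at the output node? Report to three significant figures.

V_out ≈ 7.61 V

The load sits in parallel with Rb: Rb‖R_L = (12.0 × 266) / (12.0 + 266) = 11.48 kΩ.
V_out = 8.60 × 11.48 / (1.50 + 11.48) = 8.60 × 11.48/12.98 = 7.61 V.
(Unloaded it would have been 7.64 V.)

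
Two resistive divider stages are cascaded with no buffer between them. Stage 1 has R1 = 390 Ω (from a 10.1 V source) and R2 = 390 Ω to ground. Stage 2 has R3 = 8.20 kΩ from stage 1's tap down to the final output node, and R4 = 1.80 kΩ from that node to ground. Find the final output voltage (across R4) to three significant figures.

V_out ≈ 0.892 V

Stage 2 presents R3+R4 = 10000 Ω as a load on stage 1's tap.
Stage 1's lower leg becomes R2‖(R3+R4) = 375.4 Ω, so V_mid = 10.1 × 375.4/765.4 = 4.953 V.
Stage 2 is itself unloaded: V_out = V_mid × R4/(R3+R4) = 4.953 × 1800/10000 = 0.892 V.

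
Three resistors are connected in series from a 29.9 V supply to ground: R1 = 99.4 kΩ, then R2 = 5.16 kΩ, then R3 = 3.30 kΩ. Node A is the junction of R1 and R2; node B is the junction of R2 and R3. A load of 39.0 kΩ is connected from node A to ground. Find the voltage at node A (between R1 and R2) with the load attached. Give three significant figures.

V ≈ 1.95 V

Below node A the series string R2+R3 = 8.460 kΩ sits in parallel with the 39.0 kΩ load: 6.952 kΩ.
V_A = 29.9 × 6.952/(99.4 + 6.952) = 1.95 V.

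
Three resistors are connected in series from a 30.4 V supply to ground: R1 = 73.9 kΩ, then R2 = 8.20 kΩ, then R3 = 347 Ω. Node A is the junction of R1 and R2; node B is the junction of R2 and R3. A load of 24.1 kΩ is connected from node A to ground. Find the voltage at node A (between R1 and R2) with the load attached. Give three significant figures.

V ≈ 2.39 V

Below node A the series string R2+R3 = 8547 Ω sits in parallel with the 24100 Ω load: 6309 Ω.
V_A = 30.4 × 6309/(73900 + 6309) = 2.39 V.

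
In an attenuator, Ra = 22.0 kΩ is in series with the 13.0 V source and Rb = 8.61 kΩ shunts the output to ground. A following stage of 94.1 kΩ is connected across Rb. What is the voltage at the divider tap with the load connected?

V_out ≈ 3.43 V

The load sits in parallel with Rb: Rb‖R_L = (8.61 × 94.1) / (8.61 + 94.1) = 7.888 kΩ.
V_out = 13.0 × 7.888 / (22.0 + 7.888) = 13.0 × 7.888/29.89 = 3.43 V.
(Unloaded it would have been 3.66 V.)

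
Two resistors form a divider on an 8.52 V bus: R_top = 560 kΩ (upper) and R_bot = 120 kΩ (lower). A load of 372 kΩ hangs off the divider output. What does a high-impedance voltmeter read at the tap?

The load sits in parallel with R_bot: R_bot‖R_L = (120 × 372) / (120 + 372) = 90.73 kΩ.
V_out = 8.52 × 90.73 / (560 + 90.73) = 8.52 × 90.73/650.7 = 1.19 V.

V_out ≈ 1.19 V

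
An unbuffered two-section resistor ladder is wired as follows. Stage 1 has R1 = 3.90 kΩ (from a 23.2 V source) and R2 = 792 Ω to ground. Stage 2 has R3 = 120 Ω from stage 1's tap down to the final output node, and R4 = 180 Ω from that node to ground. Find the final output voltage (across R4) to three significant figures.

Stage 2 presents R3+R4 = 300.0 Ω as a load on stage 1's tap.
Stage 1's lower leg becomes R2‖(R3+R4) = 217.6 Ω, so V_mid = 23.2 × 217.6/4118 = 1.226 V.
Stage 2 is itself unloaded: V_out = V_mid × R4/(R3+R4) = 1.226 × 180/300.0 = 0.736 V.

V_out ≈ 0.736 V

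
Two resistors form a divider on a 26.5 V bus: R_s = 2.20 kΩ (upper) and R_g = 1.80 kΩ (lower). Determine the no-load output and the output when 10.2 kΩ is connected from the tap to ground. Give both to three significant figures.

Unloaded: 11.9 V; loaded: 10.9 V

Open-circuit: V = 26.5 × 1.80/(2.20 + 1.80) = 11.9 V.
With the load, R_g becomes R_g‖R_L = 1.530 kΩ, so V = 26.5 × 1.530/3.730 = 10.9 V.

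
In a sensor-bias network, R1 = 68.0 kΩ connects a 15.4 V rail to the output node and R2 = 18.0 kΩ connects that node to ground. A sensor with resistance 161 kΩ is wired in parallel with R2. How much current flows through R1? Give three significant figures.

I ≈ 0.183 mA

R2‖R_L = 16.19 kΩ, so the source sees R1 + R2‖R_L = 84.19 kΩ.
I = 15.4 V / 84.19 kΩ = 0.183 mA.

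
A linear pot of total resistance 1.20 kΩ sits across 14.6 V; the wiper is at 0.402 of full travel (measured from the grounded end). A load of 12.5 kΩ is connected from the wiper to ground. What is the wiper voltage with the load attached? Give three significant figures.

V ≈ 5.74 V

The wiper splits the pot into (1−α)R = 717.6 Ω above and αR = 482.4 Ω below.
Lower section ‖ load = 464.5 Ω.
V_wiper = 14.6 × 464.5/(717.6 + 464.5) = 5.74 V.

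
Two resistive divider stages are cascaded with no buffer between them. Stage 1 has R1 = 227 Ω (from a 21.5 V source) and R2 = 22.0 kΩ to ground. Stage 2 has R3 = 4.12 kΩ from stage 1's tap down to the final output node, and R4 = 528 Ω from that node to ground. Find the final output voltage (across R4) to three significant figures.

Stage 2 presents R3+R4 = 4648 Ω as a load on stage 1's tap.
Stage 1's lower leg becomes R2‖(R3+R4) = 3837 Ω, so V_mid = 21.5 × 3837/4064 = 20.30 V.
Stage 2 is itself unloaded: V_out = V_mid × R4/(R3+R4) = 20.30 × 528/4648 = 2.31 V.

V_out ≈ 2.31 V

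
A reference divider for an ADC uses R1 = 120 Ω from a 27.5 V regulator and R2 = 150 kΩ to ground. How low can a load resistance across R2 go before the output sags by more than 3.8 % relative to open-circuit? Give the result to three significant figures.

R_L(min) ≈ 3.04 kΩ

Output resistance R_th = R1‖R2 = (120 × 150000)/150100 = 119.9 Ω.
The fractional drop is R_th/(R_th + R_L); requiring this ≤ 0.0380 gives R_L ≥ R_th(1/0.0380 − 1) = 119.9 × 25.32 = 3.04 kΩ.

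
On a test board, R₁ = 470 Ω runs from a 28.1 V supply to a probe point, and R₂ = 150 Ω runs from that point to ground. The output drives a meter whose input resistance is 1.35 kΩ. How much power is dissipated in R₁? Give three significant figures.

P ≈ 1010 mW

Total resistance from the source is R₁ + (R₂‖R_L) = 605.0 Ω, so I = 28.1/605.0 Ω = 46.45 mA.
P = I²·R₁ = (46.45 mA)² × 470 Ω = 1010 mW.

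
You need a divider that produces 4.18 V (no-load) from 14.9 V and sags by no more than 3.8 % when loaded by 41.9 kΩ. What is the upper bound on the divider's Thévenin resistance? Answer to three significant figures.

Loading drop = R_th/(R_th + R_L) ≤ 0.0380, so R_th ≤ R_L · ε/(1−ε) = 41.9 kΩ × 0.0380/0.9620 = 1.66 kΩ.

R_th ≤ 1.66 kΩ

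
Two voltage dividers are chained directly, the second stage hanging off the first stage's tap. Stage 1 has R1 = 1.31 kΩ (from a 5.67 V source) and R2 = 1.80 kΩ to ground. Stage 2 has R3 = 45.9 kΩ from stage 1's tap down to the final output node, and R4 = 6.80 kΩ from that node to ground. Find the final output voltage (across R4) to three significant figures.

V_out ≈ 0.417 V

Stage 2 presents R3+R4 = 52.70 kΩ as a load on stage 1's tap.
Stage 1's lower leg becomes R2‖(R3+R4) = 1.741 kΩ, so V_mid = 5.67 × 1.741/3.051 = 3.235 V.
Stage 2 is itself unloaded: V_out = V_mid × R4/(R3+R4) = 3.235 × 6.80/52.70 = 0.417 V.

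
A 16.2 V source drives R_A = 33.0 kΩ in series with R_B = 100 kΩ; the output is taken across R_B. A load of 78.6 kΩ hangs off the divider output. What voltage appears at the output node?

The load sits in parallel with R_B: R_B‖R_L = (100 × 78.6) / (100 + 78.6) = 44.01 kΩ.
V_out = 16.2 × 44.01 / (33.0 + 44.01) = 16.2 × 44.01/77.01 = 9.26 V.

V_out ≈ 9.26 V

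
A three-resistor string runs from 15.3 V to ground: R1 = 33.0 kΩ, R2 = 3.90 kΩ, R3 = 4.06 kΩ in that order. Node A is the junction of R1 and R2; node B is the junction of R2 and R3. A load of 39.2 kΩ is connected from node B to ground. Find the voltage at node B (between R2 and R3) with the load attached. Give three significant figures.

V ≈ 1.39 V

At node B, R3 is in parallel with the load: R3‖R_L = 3.679 kΩ.
Below node A the resistance is R2 + (R3‖R_L) = 7.579 kΩ, so V_A = 15.3 × 7.579/40.58 = 2.858 V.
Then V_B = V_A × (R3‖R_L)/(R2 + R3‖R_L) = 2.858 × 3.679/7.579 = 1.39 V.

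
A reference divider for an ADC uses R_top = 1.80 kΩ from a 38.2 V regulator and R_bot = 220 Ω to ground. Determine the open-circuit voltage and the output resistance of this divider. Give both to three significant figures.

V_th = 4.16 V, R_th = 196 Ω

V_th is the open-circuit tap voltage: 38.2 × 220/(1800 + 220) = 4.16 V.
With the supply zeroed, R_top and R_bot appear in parallel from the tap: R_th = R_top‖R_bot = (1800 × 220)/2020 = 196 Ω.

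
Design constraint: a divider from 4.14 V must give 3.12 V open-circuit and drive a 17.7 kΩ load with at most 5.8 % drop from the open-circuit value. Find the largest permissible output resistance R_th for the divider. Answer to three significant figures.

R_th ≤ 1.09 kΩ

Loading drop = R_th/(R_th + R_L) ≤ 0.0580, so R_th ≤ R_L · ε/(1−ε) = 17.7 kΩ × 0.0580/0.9420 = 1.09 kΩ.
(Any R1, R2 with R2/(R1+R2) = 0.754 and R1‖R2 ≤ 1.09 kΩ will meet the spec.)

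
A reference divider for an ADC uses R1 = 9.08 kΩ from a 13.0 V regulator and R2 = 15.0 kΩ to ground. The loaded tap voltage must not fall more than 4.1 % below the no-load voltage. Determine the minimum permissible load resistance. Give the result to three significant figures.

Output resistance R_th = R1‖R2 = (9.08 × 15.0)/24.08 = 5.656 kΩ.
The fractional drop is R_th/(R_th + R_L); requiring this ≤ 0.0410 gives R_L ≥ R_th(1/0.0410 − 1) = 5.656 × 23.39 = 132 kΩ.

R_L(min) ≈ 132 kΩ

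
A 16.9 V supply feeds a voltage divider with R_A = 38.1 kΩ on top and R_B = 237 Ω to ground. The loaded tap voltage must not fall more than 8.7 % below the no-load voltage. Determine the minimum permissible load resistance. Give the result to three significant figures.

R_L(min) ≈ 2.47 kΩ

Output resistance R_th = R_A‖R_B = (38100 × 237)/38340 = 235.5 Ω.
The fractional drop is R_th/(R_th + R_L); requiring this ≤ 0.0870 gives R_L ≥ R_th(1/0.0870 − 1) = 235.5 × 10.49 = 2.47 kΩ.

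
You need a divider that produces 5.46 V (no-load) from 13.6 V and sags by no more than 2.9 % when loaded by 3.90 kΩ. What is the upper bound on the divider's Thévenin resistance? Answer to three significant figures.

R_th ≤ 116 Ω

Loading drop = R_th/(R_th + R_L) ≤ 0.0290, so R_th ≤ R_L · ε/(1−ε) = 3.90 kΩ × 0.0290/0.9710 = 116 Ω.
(Any R1, R2 with R2/(R1+R2) = 0.401 and R1‖R2 ≤ 116 Ω will meet the spec.)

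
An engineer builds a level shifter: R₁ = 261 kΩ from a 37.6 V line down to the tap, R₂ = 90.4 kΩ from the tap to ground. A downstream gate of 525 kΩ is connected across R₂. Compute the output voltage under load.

The load sits in parallel with R₂: R₂‖R_L = (90.4 × 525) / (90.4 + 525) = 77.12 kΩ.
V_out = 37.6 × 77.12 / (261 + 77.12) = 37.6 × 77.12/338.1 = 8.58 V.
(Unloaded it would have been 9.67 V.)

V_out ≈ 8.58 V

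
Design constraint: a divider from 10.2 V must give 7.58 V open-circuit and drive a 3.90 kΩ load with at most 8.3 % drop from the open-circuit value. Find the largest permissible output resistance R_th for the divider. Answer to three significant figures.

R_th ≤ 353 Ω

Loading drop = R_th/(R_th + R_L) ≤ 0.0830, so R_th ≤ R_L · ε/(1−ε) = 3.90 kΩ × 0.0830/0.9170 = 353 Ω.
(Any R1, R2 with R2/(R1+R2) = 0.743 and R1‖R2 ≤ 353 Ω will meet the spec.)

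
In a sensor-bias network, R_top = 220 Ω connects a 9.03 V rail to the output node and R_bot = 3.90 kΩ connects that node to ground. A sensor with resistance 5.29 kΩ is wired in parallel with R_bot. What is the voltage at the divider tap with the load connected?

V_out ≈ 8.22 V

The load sits in parallel with R_bot: R_bot‖R_L = (3900 × 5290) / (3900 + 5290) = 2245 Ω.
V_out = 9.03 × 2245 / (220 + 2245) = 9.03 × 2245/2465 = 8.22 V.
(Unloaded it would have been 8.55 V.)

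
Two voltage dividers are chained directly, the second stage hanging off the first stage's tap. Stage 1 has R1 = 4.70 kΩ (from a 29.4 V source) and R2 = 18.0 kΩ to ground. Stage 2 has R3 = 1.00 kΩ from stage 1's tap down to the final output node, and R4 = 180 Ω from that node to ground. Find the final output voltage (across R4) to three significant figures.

Stage 2 presents R3+R4 = 1180 Ω as a load on stage 1's tap.
Stage 1's lower leg becomes R2‖(R3+R4) = 1107 Ω, so V_mid = 29.4 × 1107/5807 = 5.606 V.
Stage 2 is itself unloaded: V_out = V_mid × R4/(R3+R4) = 5.606 × 180/1180 = 0.855 V.

V_out ≈ 0.855 V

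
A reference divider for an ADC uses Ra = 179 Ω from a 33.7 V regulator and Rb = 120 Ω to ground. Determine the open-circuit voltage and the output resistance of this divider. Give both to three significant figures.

V_th = 13.5 V, R_th = 71.8 Ω

V_th is the open-circuit tap voltage: 33.7 × 120/(179 + 120) = 13.5 V.
With the supply zeroed, Ra and Rb appear in parallel from the tap: R_th = Ra‖Rb = (179 × 120)/299.0 = 71.8 Ω.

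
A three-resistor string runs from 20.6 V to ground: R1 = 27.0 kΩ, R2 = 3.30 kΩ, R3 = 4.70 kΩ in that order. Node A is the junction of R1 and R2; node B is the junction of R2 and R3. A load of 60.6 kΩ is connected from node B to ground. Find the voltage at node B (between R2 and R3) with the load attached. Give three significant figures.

At node B, R3 is in parallel with the load: R3‖R_L = 4.362 kΩ.
Below node A the resistance is R2 + (R3‖R_L) = 7.662 kΩ, so V_A = 20.6 × 7.662/34.66 = 4.553 V.
Then V_B = V_A × (R3‖R_L)/(R2 + R3‖R_L) = 4.553 × 4.362/7.662 = 2.59 V.

V ≈ 2.59 V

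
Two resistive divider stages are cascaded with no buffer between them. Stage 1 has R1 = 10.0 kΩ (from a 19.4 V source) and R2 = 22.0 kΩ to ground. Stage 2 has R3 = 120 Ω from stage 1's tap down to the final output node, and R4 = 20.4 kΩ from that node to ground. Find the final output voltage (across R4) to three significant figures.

Stage 2 presents R3+R4 = 20520 Ω as a load on stage 1's tap.
Stage 1's lower leg becomes R2‖(R3+R4) = 10620 Ω, so V_mid = 19.4 × 10620/20620 = 9.990 V.
Stage 2 is itself unloaded: V_out = V_mid × R4/(R3+R4) = 9.990 × 20400/20520 = 9.93 V.

V_out ≈ 9.93 V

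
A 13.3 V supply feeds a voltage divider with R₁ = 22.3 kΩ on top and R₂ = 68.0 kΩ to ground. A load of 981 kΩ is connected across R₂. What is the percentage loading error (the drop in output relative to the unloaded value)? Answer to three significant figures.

The divider's output (Thévenin) resistance is R₁‖R₂ = 16.79 kΩ.
Fractional drop under load = R_th/(R_th + R_L) = 16.79 / (16.79 + 981) = 0.01683.
So the output falls by 1.68 %.

1.68 %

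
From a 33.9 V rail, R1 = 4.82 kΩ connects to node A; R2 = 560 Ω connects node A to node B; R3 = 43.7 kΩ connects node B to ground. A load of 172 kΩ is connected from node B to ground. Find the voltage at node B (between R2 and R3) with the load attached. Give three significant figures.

At node B, R3 is in parallel with the load: R3‖R_L = 34850 Ω.
Below node A the resistance is R2 + (R3‖R_L) = 35410 Ω, so V_A = 33.9 × 35410/40230 = 29.84 V.
Then V_B = V_A × (R3‖R_L)/(R2 + R3‖R_L) = 29.84 × 34850/35410 = 29.4 V.

V ≈ 29.4 V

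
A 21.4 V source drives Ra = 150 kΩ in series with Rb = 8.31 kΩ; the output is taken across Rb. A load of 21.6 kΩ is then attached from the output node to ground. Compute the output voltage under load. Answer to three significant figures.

V_out ≈ 0.823 V

The load sits in parallel with Rb: Rb‖R_L = (8.31 × 21.6) / (8.31 + 21.6) = 6.001 kΩ.
V_out = 21.4 × 6.001 / (150 + 6.001) = 21.4 × 6.001/156.0 = 0.823 V.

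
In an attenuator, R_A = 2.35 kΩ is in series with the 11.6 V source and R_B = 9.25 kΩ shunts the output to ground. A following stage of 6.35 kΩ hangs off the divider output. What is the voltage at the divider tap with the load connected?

The load sits in parallel with R_B: R_B‖R_L = (9.25 × 6.35) / (9.25 + 6.35) = 3.765 kΩ.
V_out = 11.6 × 3.765 / (2.35 + 3.765) = 11.6 × 3.765/6.115 = 7.14 V.

V_out ≈ 7.14 V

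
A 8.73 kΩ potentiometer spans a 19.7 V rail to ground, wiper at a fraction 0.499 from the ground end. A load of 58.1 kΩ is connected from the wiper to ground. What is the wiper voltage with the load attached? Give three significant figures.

V ≈ 9.47 V

The wiper splits the pot into (1−α)R = 4.374 kΩ above and αR = 4.356 kΩ below.
Lower section ‖ load = 4.052 kΩ.
V_wiper = 19.7 × 4.052/(4.374 + 4.052) = 9.47 V.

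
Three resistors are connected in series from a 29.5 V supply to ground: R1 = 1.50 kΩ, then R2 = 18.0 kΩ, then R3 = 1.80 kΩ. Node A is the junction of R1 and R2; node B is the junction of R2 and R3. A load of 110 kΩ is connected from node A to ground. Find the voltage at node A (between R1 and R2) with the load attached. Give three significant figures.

Below node A the series string R2+R3 = 19.80 kΩ sits in parallel with the 110 kΩ load: 16.78 kΩ.
V_A = 29.5 × 16.78/(1.50 + 16.78) = 27.1 V.

V ≈ 27.1 V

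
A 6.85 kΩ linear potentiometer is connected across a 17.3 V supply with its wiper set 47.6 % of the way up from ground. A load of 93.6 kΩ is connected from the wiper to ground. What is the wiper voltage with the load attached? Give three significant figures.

V ≈ 8.09 V

The wiper splits the pot into (1−α)R = 3.589 kΩ above and αR = 3.261 kΩ below.
Lower section ‖ load = 3.151 kΩ.
V_wiper = 17.3 × 3.151/(3.589 + 3.151) = 8.09 V.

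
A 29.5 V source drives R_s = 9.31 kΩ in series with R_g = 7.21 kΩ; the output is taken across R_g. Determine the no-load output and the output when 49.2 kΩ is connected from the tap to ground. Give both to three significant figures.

Open-circuit: V = 29.5 × 7.21/(9.31 + 7.21) = 12.9 V.
With the load, R_g becomes R_g‖R_L = 6.288 kΩ, so V = 29.5 × 6.288/15.60 = 11.9 V.

Unloaded: 12.9 V; loaded: 11.9 V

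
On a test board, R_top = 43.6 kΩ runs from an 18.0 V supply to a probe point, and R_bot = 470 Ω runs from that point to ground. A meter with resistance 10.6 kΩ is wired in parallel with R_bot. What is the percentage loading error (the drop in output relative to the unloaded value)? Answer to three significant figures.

4.20 %

The divider's output (Thévenin) resistance is R_top‖R_bot = 465.0 Ω.
Fractional drop under load = R_th/(R_th + R_L) = 465.0 / (465.0 + 10600) = 0.04202.
So the output falls by 4.20 %.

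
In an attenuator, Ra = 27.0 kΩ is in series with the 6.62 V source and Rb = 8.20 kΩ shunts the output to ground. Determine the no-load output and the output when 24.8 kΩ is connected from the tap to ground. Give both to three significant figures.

Open-circuit: V = 6.62 × 8.20/(27.0 + 8.20) = 1.54 V.
With the load, Rb becomes Rb‖R_L = 6.162 kΩ, so V = 6.62 × 6.162/33.16 = 1.23 V.

Unloaded: 1.54 V; loaded: 1.23 V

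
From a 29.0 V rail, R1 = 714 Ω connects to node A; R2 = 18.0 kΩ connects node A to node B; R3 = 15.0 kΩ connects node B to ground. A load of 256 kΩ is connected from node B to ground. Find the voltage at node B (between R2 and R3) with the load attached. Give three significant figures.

V ≈ 12.5 V

At node B, R3 is in parallel with the load: R3‖R_L = 14170 Ω.
Below node A the resistance is R2 + (R3‖R_L) = 32170 Ω, so V_A = 29.0 × 32170/32880 = 28.37 V.
Then V_B = V_A × (R3‖R_L)/(R2 + R3‖R_L) = 28.37 × 14170/32170 = 12.5 V.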